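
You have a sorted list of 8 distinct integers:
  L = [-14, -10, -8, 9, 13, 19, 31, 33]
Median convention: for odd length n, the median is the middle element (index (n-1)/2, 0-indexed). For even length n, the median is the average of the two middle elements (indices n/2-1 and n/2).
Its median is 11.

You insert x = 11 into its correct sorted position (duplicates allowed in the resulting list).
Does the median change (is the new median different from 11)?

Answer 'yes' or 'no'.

Old median = 11
Insert x = 11
New median = 11
Changed? no

Answer: no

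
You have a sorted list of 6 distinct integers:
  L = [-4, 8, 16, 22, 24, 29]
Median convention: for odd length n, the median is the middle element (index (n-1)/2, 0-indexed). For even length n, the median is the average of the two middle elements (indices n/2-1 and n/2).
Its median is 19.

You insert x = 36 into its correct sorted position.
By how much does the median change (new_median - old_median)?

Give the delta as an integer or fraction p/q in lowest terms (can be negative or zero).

Answer: 3

Derivation:
Old median = 19
After inserting x = 36: new sorted = [-4, 8, 16, 22, 24, 29, 36]
New median = 22
Delta = 22 - 19 = 3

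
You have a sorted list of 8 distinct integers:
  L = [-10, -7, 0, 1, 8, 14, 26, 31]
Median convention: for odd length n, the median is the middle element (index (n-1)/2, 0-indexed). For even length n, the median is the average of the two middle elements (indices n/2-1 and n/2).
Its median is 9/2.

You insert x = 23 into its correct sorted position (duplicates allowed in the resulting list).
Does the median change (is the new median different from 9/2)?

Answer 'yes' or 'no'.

Old median = 9/2
Insert x = 23
New median = 8
Changed? yes

Answer: yes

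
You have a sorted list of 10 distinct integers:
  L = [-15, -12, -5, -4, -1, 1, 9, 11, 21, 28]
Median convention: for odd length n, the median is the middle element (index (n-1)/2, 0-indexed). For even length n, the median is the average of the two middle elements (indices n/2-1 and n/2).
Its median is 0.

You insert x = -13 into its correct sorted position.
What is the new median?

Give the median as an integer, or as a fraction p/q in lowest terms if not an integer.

Old list (sorted, length 10): [-15, -12, -5, -4, -1, 1, 9, 11, 21, 28]
Old median = 0
Insert x = -13
Old length even (10). Middle pair: indices 4,5 = -1,1.
New length odd (11). New median = single middle element.
x = -13: 1 elements are < x, 9 elements are > x.
New sorted list: [-15, -13, -12, -5, -4, -1, 1, 9, 11, 21, 28]
New median = -1

Answer: -1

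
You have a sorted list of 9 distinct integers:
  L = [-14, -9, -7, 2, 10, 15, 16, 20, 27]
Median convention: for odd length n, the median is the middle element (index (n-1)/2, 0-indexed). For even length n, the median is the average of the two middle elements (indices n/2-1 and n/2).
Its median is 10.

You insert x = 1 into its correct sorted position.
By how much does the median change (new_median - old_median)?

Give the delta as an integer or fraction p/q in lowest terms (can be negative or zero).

Answer: -4

Derivation:
Old median = 10
After inserting x = 1: new sorted = [-14, -9, -7, 1, 2, 10, 15, 16, 20, 27]
New median = 6
Delta = 6 - 10 = -4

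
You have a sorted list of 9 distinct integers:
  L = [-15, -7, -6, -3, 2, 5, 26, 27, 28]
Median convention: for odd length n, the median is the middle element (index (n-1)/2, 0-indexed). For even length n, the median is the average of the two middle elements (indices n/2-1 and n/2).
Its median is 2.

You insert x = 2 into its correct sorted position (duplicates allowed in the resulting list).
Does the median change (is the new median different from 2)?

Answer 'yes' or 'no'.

Old median = 2
Insert x = 2
New median = 2
Changed? no

Answer: no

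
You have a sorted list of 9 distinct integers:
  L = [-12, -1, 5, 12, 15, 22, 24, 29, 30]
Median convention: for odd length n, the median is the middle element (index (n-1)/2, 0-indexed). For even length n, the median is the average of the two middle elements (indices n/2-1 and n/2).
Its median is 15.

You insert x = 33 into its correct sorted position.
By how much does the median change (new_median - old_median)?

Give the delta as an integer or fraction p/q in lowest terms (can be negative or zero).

Old median = 15
After inserting x = 33: new sorted = [-12, -1, 5, 12, 15, 22, 24, 29, 30, 33]
New median = 37/2
Delta = 37/2 - 15 = 7/2

Answer: 7/2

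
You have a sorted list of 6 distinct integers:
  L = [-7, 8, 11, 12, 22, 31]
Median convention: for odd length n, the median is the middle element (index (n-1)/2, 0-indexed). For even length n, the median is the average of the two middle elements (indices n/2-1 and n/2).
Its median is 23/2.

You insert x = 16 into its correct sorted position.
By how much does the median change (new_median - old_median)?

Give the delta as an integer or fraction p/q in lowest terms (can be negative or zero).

Old median = 23/2
After inserting x = 16: new sorted = [-7, 8, 11, 12, 16, 22, 31]
New median = 12
Delta = 12 - 23/2 = 1/2

Answer: 1/2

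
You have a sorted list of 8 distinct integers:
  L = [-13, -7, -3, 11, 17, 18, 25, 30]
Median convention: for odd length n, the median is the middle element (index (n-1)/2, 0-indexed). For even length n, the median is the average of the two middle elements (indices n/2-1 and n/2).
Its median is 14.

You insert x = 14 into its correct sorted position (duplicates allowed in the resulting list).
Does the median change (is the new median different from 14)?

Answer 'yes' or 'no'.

Answer: no

Derivation:
Old median = 14
Insert x = 14
New median = 14
Changed? no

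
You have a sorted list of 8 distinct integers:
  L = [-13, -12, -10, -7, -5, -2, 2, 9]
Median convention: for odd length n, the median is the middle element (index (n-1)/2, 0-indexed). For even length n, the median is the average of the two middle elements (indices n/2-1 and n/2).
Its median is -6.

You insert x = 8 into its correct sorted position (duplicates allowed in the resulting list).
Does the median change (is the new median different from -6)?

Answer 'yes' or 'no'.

Answer: yes

Derivation:
Old median = -6
Insert x = 8
New median = -5
Changed? yes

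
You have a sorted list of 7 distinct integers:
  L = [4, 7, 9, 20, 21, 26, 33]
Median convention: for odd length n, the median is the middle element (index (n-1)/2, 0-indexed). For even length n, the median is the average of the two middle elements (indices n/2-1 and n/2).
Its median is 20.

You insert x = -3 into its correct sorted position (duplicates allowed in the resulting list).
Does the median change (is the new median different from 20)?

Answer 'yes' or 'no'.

Old median = 20
Insert x = -3
New median = 29/2
Changed? yes

Answer: yes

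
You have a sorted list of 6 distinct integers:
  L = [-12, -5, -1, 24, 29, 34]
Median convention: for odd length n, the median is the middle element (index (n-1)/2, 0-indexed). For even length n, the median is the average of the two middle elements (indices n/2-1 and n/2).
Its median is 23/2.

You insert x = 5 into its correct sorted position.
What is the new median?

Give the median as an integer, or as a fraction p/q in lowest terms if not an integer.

Old list (sorted, length 6): [-12, -5, -1, 24, 29, 34]
Old median = 23/2
Insert x = 5
Old length even (6). Middle pair: indices 2,3 = -1,24.
New length odd (7). New median = single middle element.
x = 5: 3 elements are < x, 3 elements are > x.
New sorted list: [-12, -5, -1, 5, 24, 29, 34]
New median = 5

Answer: 5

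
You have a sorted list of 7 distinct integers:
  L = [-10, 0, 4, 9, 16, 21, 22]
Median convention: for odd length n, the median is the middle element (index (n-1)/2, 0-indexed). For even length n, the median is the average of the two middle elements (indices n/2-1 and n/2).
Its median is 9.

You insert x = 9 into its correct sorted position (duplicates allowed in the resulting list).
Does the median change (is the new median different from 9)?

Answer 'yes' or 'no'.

Old median = 9
Insert x = 9
New median = 9
Changed? no

Answer: no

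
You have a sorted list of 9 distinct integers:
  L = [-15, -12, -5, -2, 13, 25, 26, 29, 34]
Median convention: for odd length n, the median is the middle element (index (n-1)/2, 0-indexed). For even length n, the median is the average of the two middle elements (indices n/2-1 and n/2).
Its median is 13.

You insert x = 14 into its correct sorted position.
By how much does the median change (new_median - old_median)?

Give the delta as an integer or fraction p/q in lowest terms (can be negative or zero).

Answer: 1/2

Derivation:
Old median = 13
After inserting x = 14: new sorted = [-15, -12, -5, -2, 13, 14, 25, 26, 29, 34]
New median = 27/2
Delta = 27/2 - 13 = 1/2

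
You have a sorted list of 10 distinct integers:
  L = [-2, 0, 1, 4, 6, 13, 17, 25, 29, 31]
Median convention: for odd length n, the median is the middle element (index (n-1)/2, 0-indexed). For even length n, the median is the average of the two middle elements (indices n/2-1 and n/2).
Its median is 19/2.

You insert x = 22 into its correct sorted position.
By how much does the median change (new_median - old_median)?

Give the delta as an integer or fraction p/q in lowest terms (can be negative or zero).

Answer: 7/2

Derivation:
Old median = 19/2
After inserting x = 22: new sorted = [-2, 0, 1, 4, 6, 13, 17, 22, 25, 29, 31]
New median = 13
Delta = 13 - 19/2 = 7/2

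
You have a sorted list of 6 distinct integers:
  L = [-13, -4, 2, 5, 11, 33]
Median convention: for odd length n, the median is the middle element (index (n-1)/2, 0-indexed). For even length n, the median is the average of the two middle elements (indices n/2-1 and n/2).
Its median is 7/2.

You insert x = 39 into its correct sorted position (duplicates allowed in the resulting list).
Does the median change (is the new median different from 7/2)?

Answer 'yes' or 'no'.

Old median = 7/2
Insert x = 39
New median = 5
Changed? yes

Answer: yes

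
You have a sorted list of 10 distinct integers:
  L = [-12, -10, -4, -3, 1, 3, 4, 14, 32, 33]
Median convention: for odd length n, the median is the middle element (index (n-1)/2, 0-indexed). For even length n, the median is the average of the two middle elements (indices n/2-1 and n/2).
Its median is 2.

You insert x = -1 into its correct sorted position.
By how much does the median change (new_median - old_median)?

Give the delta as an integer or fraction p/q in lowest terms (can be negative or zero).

Old median = 2
After inserting x = -1: new sorted = [-12, -10, -4, -3, -1, 1, 3, 4, 14, 32, 33]
New median = 1
Delta = 1 - 2 = -1

Answer: -1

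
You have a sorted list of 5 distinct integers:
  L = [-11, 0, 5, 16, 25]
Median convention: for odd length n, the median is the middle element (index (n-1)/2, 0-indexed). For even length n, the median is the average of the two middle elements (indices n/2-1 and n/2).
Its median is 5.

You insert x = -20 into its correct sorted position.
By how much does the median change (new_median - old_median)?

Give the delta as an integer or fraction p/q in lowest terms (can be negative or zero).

Answer: -5/2

Derivation:
Old median = 5
After inserting x = -20: new sorted = [-20, -11, 0, 5, 16, 25]
New median = 5/2
Delta = 5/2 - 5 = -5/2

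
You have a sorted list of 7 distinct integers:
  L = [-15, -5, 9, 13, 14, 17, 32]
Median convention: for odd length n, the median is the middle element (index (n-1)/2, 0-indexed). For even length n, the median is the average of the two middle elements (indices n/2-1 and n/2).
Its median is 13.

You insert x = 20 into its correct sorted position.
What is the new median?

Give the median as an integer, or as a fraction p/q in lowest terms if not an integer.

Old list (sorted, length 7): [-15, -5, 9, 13, 14, 17, 32]
Old median = 13
Insert x = 20
Old length odd (7). Middle was index 3 = 13.
New length even (8). New median = avg of two middle elements.
x = 20: 6 elements are < x, 1 elements are > x.
New sorted list: [-15, -5, 9, 13, 14, 17, 20, 32]
New median = 27/2

Answer: 27/2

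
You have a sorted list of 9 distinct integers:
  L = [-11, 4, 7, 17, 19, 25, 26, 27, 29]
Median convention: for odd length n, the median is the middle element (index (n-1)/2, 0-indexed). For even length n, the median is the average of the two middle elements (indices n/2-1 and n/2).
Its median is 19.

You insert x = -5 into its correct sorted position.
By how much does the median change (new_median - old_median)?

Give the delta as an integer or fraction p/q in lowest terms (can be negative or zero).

Answer: -1

Derivation:
Old median = 19
After inserting x = -5: new sorted = [-11, -5, 4, 7, 17, 19, 25, 26, 27, 29]
New median = 18
Delta = 18 - 19 = -1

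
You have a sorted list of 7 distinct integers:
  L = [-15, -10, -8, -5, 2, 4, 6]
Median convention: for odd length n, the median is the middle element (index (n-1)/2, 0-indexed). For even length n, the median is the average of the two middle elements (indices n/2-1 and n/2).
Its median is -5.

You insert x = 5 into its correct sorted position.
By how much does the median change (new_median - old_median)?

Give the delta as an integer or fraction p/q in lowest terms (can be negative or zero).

Old median = -5
After inserting x = 5: new sorted = [-15, -10, -8, -5, 2, 4, 5, 6]
New median = -3/2
Delta = -3/2 - -5 = 7/2

Answer: 7/2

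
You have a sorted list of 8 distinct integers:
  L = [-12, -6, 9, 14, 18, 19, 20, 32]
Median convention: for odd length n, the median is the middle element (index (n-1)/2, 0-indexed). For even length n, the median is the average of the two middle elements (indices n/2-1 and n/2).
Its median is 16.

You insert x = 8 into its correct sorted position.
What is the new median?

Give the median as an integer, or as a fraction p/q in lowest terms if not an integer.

Answer: 14

Derivation:
Old list (sorted, length 8): [-12, -6, 9, 14, 18, 19, 20, 32]
Old median = 16
Insert x = 8
Old length even (8). Middle pair: indices 3,4 = 14,18.
New length odd (9). New median = single middle element.
x = 8: 2 elements are < x, 6 elements are > x.
New sorted list: [-12, -6, 8, 9, 14, 18, 19, 20, 32]
New median = 14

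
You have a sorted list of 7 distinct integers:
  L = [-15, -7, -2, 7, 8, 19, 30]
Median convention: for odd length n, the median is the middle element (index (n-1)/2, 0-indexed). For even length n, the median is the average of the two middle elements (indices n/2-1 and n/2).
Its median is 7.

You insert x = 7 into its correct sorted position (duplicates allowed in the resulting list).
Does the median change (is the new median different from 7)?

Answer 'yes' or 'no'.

Old median = 7
Insert x = 7
New median = 7
Changed? no

Answer: no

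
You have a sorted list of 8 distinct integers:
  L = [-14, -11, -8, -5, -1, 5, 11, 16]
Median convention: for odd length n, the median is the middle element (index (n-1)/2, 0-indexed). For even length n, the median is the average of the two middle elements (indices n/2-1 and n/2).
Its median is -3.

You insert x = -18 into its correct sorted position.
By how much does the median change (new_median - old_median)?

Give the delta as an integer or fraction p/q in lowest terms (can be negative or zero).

Answer: -2

Derivation:
Old median = -3
After inserting x = -18: new sorted = [-18, -14, -11, -8, -5, -1, 5, 11, 16]
New median = -5
Delta = -5 - -3 = -2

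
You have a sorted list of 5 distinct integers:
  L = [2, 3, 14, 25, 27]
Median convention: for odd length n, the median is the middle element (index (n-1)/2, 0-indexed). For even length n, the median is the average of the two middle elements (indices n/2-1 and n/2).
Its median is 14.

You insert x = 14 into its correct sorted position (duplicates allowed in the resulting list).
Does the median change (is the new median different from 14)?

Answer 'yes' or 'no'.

Old median = 14
Insert x = 14
New median = 14
Changed? no

Answer: no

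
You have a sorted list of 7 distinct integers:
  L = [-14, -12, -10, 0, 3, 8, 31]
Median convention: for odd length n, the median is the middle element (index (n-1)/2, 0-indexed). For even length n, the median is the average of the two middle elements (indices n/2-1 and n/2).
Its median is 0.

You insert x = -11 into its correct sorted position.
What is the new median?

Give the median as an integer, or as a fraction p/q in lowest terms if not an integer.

Answer: -5

Derivation:
Old list (sorted, length 7): [-14, -12, -10, 0, 3, 8, 31]
Old median = 0
Insert x = -11
Old length odd (7). Middle was index 3 = 0.
New length even (8). New median = avg of two middle elements.
x = -11: 2 elements are < x, 5 elements are > x.
New sorted list: [-14, -12, -11, -10, 0, 3, 8, 31]
New median = -5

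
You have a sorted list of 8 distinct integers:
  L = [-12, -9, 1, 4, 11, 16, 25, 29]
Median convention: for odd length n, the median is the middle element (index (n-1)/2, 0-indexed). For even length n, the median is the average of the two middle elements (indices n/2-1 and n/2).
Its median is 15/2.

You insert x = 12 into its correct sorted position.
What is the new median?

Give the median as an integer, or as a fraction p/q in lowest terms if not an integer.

Answer: 11

Derivation:
Old list (sorted, length 8): [-12, -9, 1, 4, 11, 16, 25, 29]
Old median = 15/2
Insert x = 12
Old length even (8). Middle pair: indices 3,4 = 4,11.
New length odd (9). New median = single middle element.
x = 12: 5 elements are < x, 3 elements are > x.
New sorted list: [-12, -9, 1, 4, 11, 12, 16, 25, 29]
New median = 11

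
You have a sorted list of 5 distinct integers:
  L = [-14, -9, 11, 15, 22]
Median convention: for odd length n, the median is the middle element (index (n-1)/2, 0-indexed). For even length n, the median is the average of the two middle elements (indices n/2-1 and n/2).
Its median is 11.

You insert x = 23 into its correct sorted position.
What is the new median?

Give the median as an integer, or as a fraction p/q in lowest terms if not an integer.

Old list (sorted, length 5): [-14, -9, 11, 15, 22]
Old median = 11
Insert x = 23
Old length odd (5). Middle was index 2 = 11.
New length even (6). New median = avg of two middle elements.
x = 23: 5 elements are < x, 0 elements are > x.
New sorted list: [-14, -9, 11, 15, 22, 23]
New median = 13

Answer: 13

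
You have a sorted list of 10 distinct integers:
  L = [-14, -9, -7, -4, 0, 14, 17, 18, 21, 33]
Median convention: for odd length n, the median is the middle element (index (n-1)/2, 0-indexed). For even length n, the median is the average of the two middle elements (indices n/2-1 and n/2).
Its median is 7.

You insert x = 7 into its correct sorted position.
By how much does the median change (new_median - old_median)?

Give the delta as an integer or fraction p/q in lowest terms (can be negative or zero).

Answer: 0

Derivation:
Old median = 7
After inserting x = 7: new sorted = [-14, -9, -7, -4, 0, 7, 14, 17, 18, 21, 33]
New median = 7
Delta = 7 - 7 = 0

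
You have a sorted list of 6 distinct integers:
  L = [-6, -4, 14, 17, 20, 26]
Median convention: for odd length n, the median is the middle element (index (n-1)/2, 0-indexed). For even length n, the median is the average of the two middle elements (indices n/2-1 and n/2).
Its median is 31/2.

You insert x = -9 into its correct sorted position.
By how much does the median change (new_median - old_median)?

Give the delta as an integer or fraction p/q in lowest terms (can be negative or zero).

Old median = 31/2
After inserting x = -9: new sorted = [-9, -6, -4, 14, 17, 20, 26]
New median = 14
Delta = 14 - 31/2 = -3/2

Answer: -3/2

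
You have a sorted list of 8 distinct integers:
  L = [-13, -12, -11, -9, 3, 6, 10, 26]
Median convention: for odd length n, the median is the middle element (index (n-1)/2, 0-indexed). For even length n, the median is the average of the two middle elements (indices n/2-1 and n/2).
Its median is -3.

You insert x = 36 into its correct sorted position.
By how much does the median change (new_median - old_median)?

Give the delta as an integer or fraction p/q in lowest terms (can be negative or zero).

Old median = -3
After inserting x = 36: new sorted = [-13, -12, -11, -9, 3, 6, 10, 26, 36]
New median = 3
Delta = 3 - -3 = 6

Answer: 6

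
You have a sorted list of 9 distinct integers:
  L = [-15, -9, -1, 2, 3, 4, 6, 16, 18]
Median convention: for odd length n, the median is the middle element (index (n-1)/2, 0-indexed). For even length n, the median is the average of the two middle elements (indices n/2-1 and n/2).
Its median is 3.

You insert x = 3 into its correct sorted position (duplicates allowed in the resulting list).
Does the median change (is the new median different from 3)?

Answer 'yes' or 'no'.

Answer: no

Derivation:
Old median = 3
Insert x = 3
New median = 3
Changed? no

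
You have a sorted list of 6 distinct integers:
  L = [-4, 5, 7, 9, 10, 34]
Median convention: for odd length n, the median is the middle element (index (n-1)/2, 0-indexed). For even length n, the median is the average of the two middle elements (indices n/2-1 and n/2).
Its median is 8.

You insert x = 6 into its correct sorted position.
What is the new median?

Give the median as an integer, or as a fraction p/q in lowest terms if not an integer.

Answer: 7

Derivation:
Old list (sorted, length 6): [-4, 5, 7, 9, 10, 34]
Old median = 8
Insert x = 6
Old length even (6). Middle pair: indices 2,3 = 7,9.
New length odd (7). New median = single middle element.
x = 6: 2 elements are < x, 4 elements are > x.
New sorted list: [-4, 5, 6, 7, 9, 10, 34]
New median = 7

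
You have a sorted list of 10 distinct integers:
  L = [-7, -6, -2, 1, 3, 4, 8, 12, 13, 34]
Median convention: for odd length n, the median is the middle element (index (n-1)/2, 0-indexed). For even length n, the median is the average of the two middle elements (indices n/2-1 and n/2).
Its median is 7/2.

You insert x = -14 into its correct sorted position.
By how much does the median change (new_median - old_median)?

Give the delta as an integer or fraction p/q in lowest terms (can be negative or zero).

Answer: -1/2

Derivation:
Old median = 7/2
After inserting x = -14: new sorted = [-14, -7, -6, -2, 1, 3, 4, 8, 12, 13, 34]
New median = 3
Delta = 3 - 7/2 = -1/2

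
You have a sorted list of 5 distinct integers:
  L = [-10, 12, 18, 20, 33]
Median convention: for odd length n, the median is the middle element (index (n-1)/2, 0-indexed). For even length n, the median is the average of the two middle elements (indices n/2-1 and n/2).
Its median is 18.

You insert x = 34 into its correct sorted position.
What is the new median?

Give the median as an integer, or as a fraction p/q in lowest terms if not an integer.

Answer: 19

Derivation:
Old list (sorted, length 5): [-10, 12, 18, 20, 33]
Old median = 18
Insert x = 34
Old length odd (5). Middle was index 2 = 18.
New length even (6). New median = avg of two middle elements.
x = 34: 5 elements are < x, 0 elements are > x.
New sorted list: [-10, 12, 18, 20, 33, 34]
New median = 19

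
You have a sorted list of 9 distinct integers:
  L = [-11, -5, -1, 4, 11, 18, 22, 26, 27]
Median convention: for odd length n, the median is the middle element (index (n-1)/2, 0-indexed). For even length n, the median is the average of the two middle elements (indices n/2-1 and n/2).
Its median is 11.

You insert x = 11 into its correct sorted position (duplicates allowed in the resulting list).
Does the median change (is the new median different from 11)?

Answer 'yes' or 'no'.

Old median = 11
Insert x = 11
New median = 11
Changed? no

Answer: no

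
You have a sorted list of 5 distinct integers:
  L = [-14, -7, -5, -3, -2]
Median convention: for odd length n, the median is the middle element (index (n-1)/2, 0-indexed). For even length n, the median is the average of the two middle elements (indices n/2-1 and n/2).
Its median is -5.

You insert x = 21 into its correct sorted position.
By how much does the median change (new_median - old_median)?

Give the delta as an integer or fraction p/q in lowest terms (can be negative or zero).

Answer: 1

Derivation:
Old median = -5
After inserting x = 21: new sorted = [-14, -7, -5, -3, -2, 21]
New median = -4
Delta = -4 - -5 = 1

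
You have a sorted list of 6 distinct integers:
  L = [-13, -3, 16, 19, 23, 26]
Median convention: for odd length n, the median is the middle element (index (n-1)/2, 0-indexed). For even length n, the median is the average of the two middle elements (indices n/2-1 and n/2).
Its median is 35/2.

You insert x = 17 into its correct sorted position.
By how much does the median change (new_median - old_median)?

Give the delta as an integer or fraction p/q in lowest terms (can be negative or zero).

Answer: -1/2

Derivation:
Old median = 35/2
After inserting x = 17: new sorted = [-13, -3, 16, 17, 19, 23, 26]
New median = 17
Delta = 17 - 35/2 = -1/2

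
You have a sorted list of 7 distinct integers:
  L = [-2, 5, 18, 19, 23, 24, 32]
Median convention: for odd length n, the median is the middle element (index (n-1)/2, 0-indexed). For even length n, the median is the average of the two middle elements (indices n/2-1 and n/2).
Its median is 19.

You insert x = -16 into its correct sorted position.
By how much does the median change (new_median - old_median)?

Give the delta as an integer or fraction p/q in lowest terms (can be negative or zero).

Old median = 19
After inserting x = -16: new sorted = [-16, -2, 5, 18, 19, 23, 24, 32]
New median = 37/2
Delta = 37/2 - 19 = -1/2

Answer: -1/2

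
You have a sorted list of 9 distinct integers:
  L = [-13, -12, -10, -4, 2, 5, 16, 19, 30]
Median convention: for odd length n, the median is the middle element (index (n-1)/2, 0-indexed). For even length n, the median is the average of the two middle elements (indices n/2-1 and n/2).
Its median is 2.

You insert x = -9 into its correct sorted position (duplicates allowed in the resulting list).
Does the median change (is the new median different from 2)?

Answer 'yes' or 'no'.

Answer: yes

Derivation:
Old median = 2
Insert x = -9
New median = -1
Changed? yes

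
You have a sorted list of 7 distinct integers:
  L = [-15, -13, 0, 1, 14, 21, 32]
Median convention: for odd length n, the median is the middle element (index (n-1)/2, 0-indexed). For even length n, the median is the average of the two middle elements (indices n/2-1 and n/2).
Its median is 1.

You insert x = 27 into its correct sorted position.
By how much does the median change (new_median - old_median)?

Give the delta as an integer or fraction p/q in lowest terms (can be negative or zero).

Old median = 1
After inserting x = 27: new sorted = [-15, -13, 0, 1, 14, 21, 27, 32]
New median = 15/2
Delta = 15/2 - 1 = 13/2

Answer: 13/2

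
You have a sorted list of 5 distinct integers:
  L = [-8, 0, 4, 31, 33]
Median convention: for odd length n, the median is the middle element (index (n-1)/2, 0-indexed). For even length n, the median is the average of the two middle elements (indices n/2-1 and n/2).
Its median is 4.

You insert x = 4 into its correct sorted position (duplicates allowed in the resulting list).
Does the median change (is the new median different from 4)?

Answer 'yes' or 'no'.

Old median = 4
Insert x = 4
New median = 4
Changed? no

Answer: no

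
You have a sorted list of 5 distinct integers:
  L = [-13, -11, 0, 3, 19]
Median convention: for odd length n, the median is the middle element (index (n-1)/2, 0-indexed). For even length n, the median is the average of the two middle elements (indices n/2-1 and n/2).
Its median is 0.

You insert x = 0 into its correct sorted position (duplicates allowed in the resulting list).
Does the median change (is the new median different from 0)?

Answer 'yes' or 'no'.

Answer: no

Derivation:
Old median = 0
Insert x = 0
New median = 0
Changed? no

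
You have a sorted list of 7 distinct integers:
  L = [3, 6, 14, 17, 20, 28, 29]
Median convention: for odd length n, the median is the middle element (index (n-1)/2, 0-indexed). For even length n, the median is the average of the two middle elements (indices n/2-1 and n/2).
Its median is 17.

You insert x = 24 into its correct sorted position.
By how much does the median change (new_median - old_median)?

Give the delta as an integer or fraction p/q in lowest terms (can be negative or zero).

Answer: 3/2

Derivation:
Old median = 17
After inserting x = 24: new sorted = [3, 6, 14, 17, 20, 24, 28, 29]
New median = 37/2
Delta = 37/2 - 17 = 3/2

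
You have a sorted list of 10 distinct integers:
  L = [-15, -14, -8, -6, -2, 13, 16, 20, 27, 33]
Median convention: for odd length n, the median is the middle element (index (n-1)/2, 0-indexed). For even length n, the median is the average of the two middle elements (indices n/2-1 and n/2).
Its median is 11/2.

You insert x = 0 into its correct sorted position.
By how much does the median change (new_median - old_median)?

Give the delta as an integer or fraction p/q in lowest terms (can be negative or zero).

Old median = 11/2
After inserting x = 0: new sorted = [-15, -14, -8, -6, -2, 0, 13, 16, 20, 27, 33]
New median = 0
Delta = 0 - 11/2 = -11/2

Answer: -11/2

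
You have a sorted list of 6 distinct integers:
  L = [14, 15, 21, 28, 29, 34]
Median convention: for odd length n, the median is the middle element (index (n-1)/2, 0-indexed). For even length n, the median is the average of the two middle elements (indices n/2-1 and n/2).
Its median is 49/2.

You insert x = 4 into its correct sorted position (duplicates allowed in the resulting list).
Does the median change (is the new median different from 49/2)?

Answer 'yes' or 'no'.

Answer: yes

Derivation:
Old median = 49/2
Insert x = 4
New median = 21
Changed? yes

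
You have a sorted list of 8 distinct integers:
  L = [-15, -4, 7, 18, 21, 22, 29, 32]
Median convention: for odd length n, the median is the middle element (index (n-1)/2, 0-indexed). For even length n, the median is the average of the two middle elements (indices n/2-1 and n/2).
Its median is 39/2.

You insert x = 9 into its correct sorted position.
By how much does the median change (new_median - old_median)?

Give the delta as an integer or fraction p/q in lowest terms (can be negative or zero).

Old median = 39/2
After inserting x = 9: new sorted = [-15, -4, 7, 9, 18, 21, 22, 29, 32]
New median = 18
Delta = 18 - 39/2 = -3/2

Answer: -3/2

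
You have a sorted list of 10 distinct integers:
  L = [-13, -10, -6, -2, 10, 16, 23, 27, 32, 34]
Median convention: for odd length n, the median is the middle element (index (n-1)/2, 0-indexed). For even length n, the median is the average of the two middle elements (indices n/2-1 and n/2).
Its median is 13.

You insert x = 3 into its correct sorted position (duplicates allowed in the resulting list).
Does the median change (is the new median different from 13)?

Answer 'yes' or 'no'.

Old median = 13
Insert x = 3
New median = 10
Changed? yes

Answer: yes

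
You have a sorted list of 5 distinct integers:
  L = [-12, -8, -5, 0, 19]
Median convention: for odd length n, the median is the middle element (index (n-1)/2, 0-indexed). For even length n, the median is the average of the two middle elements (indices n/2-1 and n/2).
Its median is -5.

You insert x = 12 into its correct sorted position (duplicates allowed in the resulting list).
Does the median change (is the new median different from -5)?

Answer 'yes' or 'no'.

Answer: yes

Derivation:
Old median = -5
Insert x = 12
New median = -5/2
Changed? yes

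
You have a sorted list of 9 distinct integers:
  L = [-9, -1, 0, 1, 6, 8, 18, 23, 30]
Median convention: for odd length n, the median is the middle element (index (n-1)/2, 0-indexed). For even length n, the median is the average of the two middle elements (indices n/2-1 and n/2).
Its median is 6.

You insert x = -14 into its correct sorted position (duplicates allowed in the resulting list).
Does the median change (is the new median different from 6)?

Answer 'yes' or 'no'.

Answer: yes

Derivation:
Old median = 6
Insert x = -14
New median = 7/2
Changed? yes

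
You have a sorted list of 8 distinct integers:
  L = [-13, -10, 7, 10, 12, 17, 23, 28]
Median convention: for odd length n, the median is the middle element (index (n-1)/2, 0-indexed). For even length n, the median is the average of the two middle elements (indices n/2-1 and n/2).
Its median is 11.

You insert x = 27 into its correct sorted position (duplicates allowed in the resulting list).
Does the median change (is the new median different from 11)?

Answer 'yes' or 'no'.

Old median = 11
Insert x = 27
New median = 12
Changed? yes

Answer: yes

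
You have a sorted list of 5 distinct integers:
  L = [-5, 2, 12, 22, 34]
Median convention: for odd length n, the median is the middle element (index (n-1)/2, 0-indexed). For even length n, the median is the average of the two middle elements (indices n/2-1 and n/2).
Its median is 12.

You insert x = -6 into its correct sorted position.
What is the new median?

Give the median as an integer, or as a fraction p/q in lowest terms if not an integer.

Answer: 7

Derivation:
Old list (sorted, length 5): [-5, 2, 12, 22, 34]
Old median = 12
Insert x = -6
Old length odd (5). Middle was index 2 = 12.
New length even (6). New median = avg of two middle elements.
x = -6: 0 elements are < x, 5 elements are > x.
New sorted list: [-6, -5, 2, 12, 22, 34]
New median = 7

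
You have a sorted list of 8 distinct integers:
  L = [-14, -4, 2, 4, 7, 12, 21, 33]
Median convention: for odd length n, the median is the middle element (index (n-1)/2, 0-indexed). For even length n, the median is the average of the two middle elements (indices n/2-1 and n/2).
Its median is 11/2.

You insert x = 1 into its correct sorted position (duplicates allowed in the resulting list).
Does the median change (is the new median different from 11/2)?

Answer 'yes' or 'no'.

Answer: yes

Derivation:
Old median = 11/2
Insert x = 1
New median = 4
Changed? yes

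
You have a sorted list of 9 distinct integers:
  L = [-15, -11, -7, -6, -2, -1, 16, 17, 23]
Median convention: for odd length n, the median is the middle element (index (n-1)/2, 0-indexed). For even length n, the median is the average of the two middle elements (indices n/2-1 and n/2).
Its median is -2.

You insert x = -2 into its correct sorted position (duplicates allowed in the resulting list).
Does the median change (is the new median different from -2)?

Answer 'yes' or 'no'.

Old median = -2
Insert x = -2
New median = -2
Changed? no

Answer: no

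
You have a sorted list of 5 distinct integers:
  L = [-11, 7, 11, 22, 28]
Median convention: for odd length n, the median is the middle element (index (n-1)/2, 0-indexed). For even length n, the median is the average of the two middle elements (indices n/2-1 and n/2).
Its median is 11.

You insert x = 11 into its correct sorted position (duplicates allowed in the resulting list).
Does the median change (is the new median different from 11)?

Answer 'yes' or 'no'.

Old median = 11
Insert x = 11
New median = 11
Changed? no

Answer: no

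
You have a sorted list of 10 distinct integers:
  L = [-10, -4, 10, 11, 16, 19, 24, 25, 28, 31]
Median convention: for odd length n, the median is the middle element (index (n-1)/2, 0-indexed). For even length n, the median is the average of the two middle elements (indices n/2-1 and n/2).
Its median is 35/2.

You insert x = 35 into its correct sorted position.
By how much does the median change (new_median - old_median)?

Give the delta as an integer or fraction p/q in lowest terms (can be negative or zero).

Old median = 35/2
After inserting x = 35: new sorted = [-10, -4, 10, 11, 16, 19, 24, 25, 28, 31, 35]
New median = 19
Delta = 19 - 35/2 = 3/2

Answer: 3/2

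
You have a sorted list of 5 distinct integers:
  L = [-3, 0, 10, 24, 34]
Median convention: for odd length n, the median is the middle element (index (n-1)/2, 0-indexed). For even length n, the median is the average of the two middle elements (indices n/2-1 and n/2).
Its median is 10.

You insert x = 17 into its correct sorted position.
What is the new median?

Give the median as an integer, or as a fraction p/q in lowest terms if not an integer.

Old list (sorted, length 5): [-3, 0, 10, 24, 34]
Old median = 10
Insert x = 17
Old length odd (5). Middle was index 2 = 10.
New length even (6). New median = avg of two middle elements.
x = 17: 3 elements are < x, 2 elements are > x.
New sorted list: [-3, 0, 10, 17, 24, 34]
New median = 27/2

Answer: 27/2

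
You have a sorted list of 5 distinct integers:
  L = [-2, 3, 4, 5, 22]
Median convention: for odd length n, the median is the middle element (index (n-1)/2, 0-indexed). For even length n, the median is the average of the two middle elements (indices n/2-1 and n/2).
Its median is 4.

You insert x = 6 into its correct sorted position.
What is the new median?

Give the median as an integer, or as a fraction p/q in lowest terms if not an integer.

Old list (sorted, length 5): [-2, 3, 4, 5, 22]
Old median = 4
Insert x = 6
Old length odd (5). Middle was index 2 = 4.
New length even (6). New median = avg of two middle elements.
x = 6: 4 elements are < x, 1 elements are > x.
New sorted list: [-2, 3, 4, 5, 6, 22]
New median = 9/2

Answer: 9/2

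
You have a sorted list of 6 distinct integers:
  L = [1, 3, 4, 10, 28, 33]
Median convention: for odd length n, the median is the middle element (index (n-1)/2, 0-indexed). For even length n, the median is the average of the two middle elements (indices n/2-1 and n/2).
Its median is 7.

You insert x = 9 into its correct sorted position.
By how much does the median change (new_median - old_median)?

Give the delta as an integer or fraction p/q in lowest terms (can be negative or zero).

Answer: 2

Derivation:
Old median = 7
After inserting x = 9: new sorted = [1, 3, 4, 9, 10, 28, 33]
New median = 9
Delta = 9 - 7 = 2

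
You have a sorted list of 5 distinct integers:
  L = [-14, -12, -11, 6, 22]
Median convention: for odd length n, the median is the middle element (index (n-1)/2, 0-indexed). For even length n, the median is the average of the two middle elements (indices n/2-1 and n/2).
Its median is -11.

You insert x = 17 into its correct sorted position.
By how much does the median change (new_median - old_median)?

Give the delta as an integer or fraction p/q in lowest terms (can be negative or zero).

Answer: 17/2

Derivation:
Old median = -11
After inserting x = 17: new sorted = [-14, -12, -11, 6, 17, 22]
New median = -5/2
Delta = -5/2 - -11 = 17/2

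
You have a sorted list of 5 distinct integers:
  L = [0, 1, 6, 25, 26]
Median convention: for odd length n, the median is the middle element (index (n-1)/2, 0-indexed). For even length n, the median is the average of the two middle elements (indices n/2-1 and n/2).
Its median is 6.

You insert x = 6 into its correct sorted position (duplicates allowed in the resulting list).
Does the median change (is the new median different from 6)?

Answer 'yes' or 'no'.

Old median = 6
Insert x = 6
New median = 6
Changed? no

Answer: no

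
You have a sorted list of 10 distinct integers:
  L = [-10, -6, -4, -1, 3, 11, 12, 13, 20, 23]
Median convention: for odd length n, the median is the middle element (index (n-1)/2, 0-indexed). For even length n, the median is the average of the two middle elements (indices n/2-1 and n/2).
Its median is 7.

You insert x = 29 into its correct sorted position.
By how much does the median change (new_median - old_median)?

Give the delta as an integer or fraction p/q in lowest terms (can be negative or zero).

Answer: 4

Derivation:
Old median = 7
After inserting x = 29: new sorted = [-10, -6, -4, -1, 3, 11, 12, 13, 20, 23, 29]
New median = 11
Delta = 11 - 7 = 4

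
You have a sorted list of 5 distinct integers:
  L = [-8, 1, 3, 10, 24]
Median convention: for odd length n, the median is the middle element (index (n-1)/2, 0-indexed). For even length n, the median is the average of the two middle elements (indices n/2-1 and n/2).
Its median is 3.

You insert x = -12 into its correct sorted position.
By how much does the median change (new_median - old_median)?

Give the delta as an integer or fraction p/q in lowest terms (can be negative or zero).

Old median = 3
After inserting x = -12: new sorted = [-12, -8, 1, 3, 10, 24]
New median = 2
Delta = 2 - 3 = -1

Answer: -1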